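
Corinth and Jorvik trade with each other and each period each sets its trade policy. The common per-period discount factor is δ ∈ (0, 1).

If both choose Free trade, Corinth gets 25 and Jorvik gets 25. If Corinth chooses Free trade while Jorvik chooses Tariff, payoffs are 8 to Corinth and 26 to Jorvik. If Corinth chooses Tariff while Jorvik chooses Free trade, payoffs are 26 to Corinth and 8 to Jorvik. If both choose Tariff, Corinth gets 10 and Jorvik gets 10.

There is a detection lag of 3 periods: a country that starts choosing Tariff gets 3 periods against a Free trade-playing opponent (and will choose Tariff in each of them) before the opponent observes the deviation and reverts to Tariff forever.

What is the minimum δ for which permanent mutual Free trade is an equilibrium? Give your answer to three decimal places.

0.397

Deviating for the 3 undetected periods gains 26−25 = 1 per period over cooperation, then loses 25−10 = 15 per period forever once punishment starts.
Gain: 1(1 + δ + … + δ^2); loss: 15·δ^3/(1−δ).
No profitable deviation ⇔ 1(1−δ^3) ≤ 15·δ^3, i.e. δ^3 ≥ 1/(1+15) = 1/16.
Hence δ ≥ (1/16)^(1/3) ≈ 0.397.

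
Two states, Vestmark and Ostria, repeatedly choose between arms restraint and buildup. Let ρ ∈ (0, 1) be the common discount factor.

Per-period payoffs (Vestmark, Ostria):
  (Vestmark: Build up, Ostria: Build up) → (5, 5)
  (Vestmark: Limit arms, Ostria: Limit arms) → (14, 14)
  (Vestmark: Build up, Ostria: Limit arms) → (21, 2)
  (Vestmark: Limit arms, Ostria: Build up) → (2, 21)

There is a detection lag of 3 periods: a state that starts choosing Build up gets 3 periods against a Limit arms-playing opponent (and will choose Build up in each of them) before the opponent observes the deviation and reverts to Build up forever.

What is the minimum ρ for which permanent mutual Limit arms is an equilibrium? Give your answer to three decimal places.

A deviator earns 21 for 3 periods, then 5 forever; cooperating earns 14 forever. Multiplying the IC by (1−ρ):
14 ≥ 21(1−ρ^3) + 5ρ^3, so 16·ρ^3 ≥ 7 and ρ^3 ≥ 7/16.
ρ ≥ (7/16)^(1/3) ≈ 0.759.

0.759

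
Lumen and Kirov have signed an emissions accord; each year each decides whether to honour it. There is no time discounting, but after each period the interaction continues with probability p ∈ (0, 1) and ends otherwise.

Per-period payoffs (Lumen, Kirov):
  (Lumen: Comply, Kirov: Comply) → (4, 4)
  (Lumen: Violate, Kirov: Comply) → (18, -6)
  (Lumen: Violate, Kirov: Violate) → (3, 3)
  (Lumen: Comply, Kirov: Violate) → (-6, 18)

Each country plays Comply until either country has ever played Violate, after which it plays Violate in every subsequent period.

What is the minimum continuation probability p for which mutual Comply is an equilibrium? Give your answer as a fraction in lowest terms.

14/15

With no time discounting, the continuation probability p plays the role of the discount factor.
Grim-trigger IC: 4/(1−p) ≥ 18 + 3p/(1−p) ⇒ p ≥ (18−4)/(18−3) = 14/15.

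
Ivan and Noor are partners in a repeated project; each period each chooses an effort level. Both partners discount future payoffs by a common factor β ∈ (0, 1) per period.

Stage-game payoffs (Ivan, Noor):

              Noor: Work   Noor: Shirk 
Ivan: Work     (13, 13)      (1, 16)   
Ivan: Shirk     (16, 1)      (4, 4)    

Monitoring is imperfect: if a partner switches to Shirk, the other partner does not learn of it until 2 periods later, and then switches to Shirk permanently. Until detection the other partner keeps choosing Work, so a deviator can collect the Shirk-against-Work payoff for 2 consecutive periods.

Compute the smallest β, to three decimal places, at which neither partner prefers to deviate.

Deviating for the 2 undetected periods gains 16−13 = 3 per period over cooperation, then loses 13−4 = 9 per period forever once punishment starts.
Gain: 3(1 + β + … + β^1); loss: 9·β^2/(1−β).
No profitable deviation ⇔ 3(1−β^2) ≤ 9·β^2, i.e. β^2 ≥ 3/(3+9) = 1/4.
Hence β ≥ (1/4)^(1/2) ≈ 0.500.

0.500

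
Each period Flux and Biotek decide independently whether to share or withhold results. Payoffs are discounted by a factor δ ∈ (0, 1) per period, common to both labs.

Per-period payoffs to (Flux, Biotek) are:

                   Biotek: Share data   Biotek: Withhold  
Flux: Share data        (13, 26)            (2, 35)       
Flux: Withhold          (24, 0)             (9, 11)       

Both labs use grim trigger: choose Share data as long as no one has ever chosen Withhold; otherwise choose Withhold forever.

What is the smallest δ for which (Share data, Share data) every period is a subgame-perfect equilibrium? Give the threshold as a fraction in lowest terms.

Flux's threshold: (24−13)/(24−9) = 11/15.
Biotek's threshold: (35−26)/(35−11) = 3/8.
11/15 > 3/8, so Flux binds and δ* = 11/15.

11/15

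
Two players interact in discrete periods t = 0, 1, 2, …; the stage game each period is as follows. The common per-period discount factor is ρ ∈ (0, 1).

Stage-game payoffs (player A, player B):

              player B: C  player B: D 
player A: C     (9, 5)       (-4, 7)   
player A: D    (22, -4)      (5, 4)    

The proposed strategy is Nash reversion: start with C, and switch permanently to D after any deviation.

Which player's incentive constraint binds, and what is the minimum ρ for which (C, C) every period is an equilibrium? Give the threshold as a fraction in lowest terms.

player A; ρ ≥ 13/17

player A: cooperation gives 9 each period; deviation gives 22 once then 5 forever.
  9/(1−ρ) ≥ 22 + 5ρ/(1−ρ) ⇒ ρ ≥ 13/17.
player B: cooperation gives 5 each period; deviation gives 7 once then 4 forever.
  ρ ≥ 2/3.
Both must hold, so the binding constraint is player A's: ρ ≥ 13/17.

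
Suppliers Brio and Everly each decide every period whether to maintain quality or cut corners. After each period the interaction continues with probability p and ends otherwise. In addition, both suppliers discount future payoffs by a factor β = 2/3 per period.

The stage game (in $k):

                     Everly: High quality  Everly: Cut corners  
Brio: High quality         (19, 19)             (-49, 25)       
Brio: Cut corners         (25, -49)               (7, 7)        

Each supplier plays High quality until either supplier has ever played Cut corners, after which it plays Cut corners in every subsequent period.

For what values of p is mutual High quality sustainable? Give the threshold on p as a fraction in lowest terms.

Expected continuation weight on next period's payoff is β·p = 2/3·p, which plays the role of the discount factor.
Cooperation requires 2/3·p ≥ (25−19)/(25−7) = 1/3, hence p ≥ 1/2.

1/2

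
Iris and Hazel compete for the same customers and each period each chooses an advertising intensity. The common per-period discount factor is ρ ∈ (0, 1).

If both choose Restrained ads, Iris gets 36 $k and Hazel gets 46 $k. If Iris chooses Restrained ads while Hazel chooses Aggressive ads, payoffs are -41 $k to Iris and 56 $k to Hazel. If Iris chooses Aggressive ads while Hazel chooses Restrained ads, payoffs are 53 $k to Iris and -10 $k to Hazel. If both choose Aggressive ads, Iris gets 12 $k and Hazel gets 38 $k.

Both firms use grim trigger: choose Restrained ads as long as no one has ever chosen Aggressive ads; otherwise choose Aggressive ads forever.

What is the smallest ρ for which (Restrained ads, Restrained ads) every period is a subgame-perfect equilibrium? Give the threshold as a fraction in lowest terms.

5/9

Iris's threshold: (53−36)/(53−12) = 17/41.
Hazel's threshold: (56−46)/(56−38) = 5/9.
17/41 < 5/9, so Hazel binds and ρ* = 5/9.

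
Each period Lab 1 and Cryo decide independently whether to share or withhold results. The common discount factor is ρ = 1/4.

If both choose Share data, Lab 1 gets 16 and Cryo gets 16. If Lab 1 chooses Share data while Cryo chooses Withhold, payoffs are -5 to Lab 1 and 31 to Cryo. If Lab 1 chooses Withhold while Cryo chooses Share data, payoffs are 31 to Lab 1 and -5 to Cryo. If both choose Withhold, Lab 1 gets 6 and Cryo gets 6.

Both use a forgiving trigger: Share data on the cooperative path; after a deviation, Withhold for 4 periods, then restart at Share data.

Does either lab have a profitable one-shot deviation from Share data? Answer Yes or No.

Comparing payoff streams over the 5 periods until play realigns: cooperate → 16(1+ρ+…+ρ^4); deviate → 31 + 6(ρ+…+ρ^4).
Cooperation is sustained iff (16−6)(ρ+…+ρ^4) ≥ 31−16.
ρ+…+ρ^4 = 1/4·(1−(1/4)^4)/(1−1/4) = 0.3320, and (31−16)/(16−6) = 1.5000.
0.3320 < 1.5000, so cooperation is not sustainable.

Yes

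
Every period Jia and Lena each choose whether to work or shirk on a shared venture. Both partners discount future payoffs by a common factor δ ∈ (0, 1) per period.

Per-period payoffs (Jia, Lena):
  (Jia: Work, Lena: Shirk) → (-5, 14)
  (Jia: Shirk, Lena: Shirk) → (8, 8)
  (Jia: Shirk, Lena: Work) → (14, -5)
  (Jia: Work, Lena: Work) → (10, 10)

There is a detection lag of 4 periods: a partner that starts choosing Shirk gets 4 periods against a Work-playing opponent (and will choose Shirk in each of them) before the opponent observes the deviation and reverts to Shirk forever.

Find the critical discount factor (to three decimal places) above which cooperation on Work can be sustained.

The best deviation is to choose Shirk for all 4 undetected periods, earning 14 each, then 8 forever once detected.
Deviation value: 14(1−δ^4)/(1−δ) + 8δ^4/(1−δ); cooperation value: 10/(1−δ).
IC: 10 ≥ 14(1−δ^4) + 8δ^4 = 14 − 6δ^4.
So δ^4 ≥ 4/6 = 2/3, giving δ ≥ (2/3)^(1/4) ≈ 0.904.

0.904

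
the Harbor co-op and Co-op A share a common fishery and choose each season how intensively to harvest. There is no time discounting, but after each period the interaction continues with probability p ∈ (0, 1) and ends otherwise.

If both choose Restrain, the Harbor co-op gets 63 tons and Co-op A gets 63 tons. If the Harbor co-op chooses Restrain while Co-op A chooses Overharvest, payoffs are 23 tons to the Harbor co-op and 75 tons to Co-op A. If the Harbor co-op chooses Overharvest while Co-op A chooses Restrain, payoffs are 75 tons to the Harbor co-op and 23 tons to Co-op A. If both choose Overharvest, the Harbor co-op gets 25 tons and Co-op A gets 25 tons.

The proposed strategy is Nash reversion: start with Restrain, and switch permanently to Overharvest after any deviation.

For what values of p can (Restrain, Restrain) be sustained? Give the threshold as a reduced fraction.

Expected cooperation value is 63 + p·63 + p²·63 + … = 63/(1−p); deviation gives 75 + p·25/(1−p).
63 ≥ 75(1−p) + 25p ⇒ 50p ≥ 12 ⇒ p ≥ 12/50 = 6/25.

6/25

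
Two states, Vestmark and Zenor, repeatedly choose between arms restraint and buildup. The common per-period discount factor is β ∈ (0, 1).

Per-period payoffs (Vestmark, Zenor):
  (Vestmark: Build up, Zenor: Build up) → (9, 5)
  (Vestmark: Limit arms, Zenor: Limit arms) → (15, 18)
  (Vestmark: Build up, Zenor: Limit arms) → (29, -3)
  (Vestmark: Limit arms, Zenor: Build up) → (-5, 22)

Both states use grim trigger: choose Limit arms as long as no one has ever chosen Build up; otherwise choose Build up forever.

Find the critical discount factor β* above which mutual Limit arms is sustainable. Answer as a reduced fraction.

Vestmark: cooperation gives 15 each period; deviation gives 29 once then 9 forever.
  15/(1−β) ≥ 29 + 9β/(1−β) ⇒ β ≥ 14/20 = 7/10.
Zenor: cooperation gives 18 each period; deviation gives 22 once then 5 forever.
  β ≥ 4/17.
Both must hold, so the binding constraint is Vestmark's: β ≥ 7/10.

7/10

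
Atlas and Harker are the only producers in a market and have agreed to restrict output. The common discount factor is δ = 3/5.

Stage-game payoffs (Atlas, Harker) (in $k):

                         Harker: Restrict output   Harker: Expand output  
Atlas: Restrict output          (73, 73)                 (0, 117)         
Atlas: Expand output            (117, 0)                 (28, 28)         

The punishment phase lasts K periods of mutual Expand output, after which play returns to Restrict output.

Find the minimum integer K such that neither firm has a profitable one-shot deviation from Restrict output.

No profitable deviation requires (73−28)(δ+…+δ^K) ≥ 117−73, i.e. δ+…+δ^K ≥ 44/45 ≈ 0.9778.
With δ = 3/5, the partial sums are K=1: 0.6000, K=2: 0.9600, K=3: 1.1760.
K = 3 is the first length at which the sum reaches 0.9778.

3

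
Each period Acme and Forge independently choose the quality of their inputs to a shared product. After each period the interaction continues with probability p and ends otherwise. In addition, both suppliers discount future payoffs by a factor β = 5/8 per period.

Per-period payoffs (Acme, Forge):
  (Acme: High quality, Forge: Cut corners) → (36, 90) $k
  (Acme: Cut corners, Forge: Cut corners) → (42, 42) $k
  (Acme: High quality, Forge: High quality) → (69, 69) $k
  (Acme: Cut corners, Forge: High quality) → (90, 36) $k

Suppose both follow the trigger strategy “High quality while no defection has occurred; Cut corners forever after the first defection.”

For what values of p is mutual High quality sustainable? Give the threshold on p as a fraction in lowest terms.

7/10

With continuation probability p and discount β, the effective per-period discount factor is βp.
Grim-trigger IC: βp ≥ (90−69)/(90−42) = 7/16.
So p ≥ (7/16)/(5/8) = 7/10.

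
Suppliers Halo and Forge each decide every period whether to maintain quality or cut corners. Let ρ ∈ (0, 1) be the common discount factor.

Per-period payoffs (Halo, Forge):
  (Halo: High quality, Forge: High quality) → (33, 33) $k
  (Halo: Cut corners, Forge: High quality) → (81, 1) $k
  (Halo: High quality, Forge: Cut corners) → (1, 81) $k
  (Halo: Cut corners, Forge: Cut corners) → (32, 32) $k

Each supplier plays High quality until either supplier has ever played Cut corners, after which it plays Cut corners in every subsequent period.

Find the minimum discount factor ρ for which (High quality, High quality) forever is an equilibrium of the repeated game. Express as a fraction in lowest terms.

48/49

33/(1−ρ) ≥ 81 + 32ρ/(1−ρ)
33 ≥ 81 − 49ρ
ρ ≥ 48/49.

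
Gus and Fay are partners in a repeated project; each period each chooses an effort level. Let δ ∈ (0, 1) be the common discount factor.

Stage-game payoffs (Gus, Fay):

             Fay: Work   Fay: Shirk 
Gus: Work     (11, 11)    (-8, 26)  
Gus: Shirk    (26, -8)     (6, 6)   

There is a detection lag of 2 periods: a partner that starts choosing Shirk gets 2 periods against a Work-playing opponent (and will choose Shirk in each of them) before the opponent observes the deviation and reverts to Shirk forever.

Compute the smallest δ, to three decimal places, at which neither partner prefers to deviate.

0.866

The best deviation is to choose Shirk for all 2 undetected periods, earning 26 each, then 6 forever once detected.
Deviation value: 26(1−δ^2)/(1−δ) + 6δ^2/(1−δ); cooperation value: 11/(1−δ).
IC: 11 ≥ 26(1−δ^2) + 6δ^2 = 26 − 20δ^2.
So δ^2 ≥ 15/20 = 3/4, giving δ ≥ (3/4)^(1/2) ≈ 0.866.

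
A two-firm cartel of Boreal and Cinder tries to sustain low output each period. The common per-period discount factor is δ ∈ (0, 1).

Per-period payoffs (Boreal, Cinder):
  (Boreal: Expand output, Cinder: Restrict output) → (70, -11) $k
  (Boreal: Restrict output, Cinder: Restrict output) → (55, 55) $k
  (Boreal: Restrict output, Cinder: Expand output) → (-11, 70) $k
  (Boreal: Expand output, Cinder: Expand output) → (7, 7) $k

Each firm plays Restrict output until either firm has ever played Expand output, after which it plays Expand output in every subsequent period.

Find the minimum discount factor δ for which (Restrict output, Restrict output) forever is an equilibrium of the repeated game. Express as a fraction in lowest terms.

5/21

Cooperation forever yields 55 each period: 55/(1−δ).
Deviating yields 70 once, then 7 forever: 70 + 7δ/(1−δ).
No profitable deviation requires 55/(1−δ) ≥ 70 + 7δ/(1−δ).
Multiplying by (1−δ): 55 ≥ 70(1−δ) + 7δ = 70 − 63δ.
So 63δ ≥ 15, i.e. δ ≥ 15/63 = 5/21.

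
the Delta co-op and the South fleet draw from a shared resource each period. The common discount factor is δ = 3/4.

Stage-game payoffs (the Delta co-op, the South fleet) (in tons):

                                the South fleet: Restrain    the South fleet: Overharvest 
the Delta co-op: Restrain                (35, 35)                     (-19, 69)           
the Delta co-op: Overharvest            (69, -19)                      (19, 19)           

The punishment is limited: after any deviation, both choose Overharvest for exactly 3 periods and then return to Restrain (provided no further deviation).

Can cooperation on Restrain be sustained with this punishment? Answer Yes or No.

Comparing payoff streams over the 4 periods until play realigns: cooperate → 35(1+δ+…+δ^3); deviate → 69 + 19(δ+…+δ^3).
Cooperation is sustained iff (35−19)(δ+…+δ^3) ≥ 69−35.
δ+…+δ^3 = 3/4·(1−(3/4)^3)/(1−3/4) = 1.7344, and (69−35)/(35−19) = 2.1250.
1.7344 < 2.1250, so cooperation is not sustainable.

No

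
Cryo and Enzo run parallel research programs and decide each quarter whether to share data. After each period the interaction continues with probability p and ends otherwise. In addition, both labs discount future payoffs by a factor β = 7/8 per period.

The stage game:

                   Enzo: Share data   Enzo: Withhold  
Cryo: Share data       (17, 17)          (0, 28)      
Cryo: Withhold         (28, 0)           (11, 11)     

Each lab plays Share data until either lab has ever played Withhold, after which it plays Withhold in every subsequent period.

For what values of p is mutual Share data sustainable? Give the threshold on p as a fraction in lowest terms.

Expected continuation weight on next period's payoff is β·p = 7/8·p, which plays the role of the discount factor.
Cooperation requires 7/8·p ≥ (28−17)/(28−11) = 11/17, hence p ≥ 88/119.

88/119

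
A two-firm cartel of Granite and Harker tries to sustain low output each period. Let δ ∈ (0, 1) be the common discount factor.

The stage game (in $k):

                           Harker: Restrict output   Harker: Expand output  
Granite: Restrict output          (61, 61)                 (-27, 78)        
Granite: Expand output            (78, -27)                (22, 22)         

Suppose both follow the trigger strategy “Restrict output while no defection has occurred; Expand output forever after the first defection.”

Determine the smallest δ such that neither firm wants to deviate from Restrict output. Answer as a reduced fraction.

17/56

One-period gain from deviating is 78 − 61 = 17. The loss is 61 − 22 = 39 in every subsequent period, with present value 39·δ/(1−δ).
Deviation is unprofitable when 39·δ/(1−δ) ≥ 17, i.e. δ/(1−δ) ≥ 17/39.
Equivalently δ ≥ 17/(17+39) = 17/56.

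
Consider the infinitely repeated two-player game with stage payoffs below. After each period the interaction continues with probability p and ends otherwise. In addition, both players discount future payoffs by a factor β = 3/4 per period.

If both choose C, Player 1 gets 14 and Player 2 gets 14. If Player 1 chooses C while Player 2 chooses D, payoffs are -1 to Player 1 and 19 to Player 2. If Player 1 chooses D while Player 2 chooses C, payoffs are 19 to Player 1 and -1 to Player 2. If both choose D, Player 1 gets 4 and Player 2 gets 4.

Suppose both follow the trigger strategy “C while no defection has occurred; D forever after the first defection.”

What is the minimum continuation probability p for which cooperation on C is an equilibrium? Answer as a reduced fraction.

With continuation probability p and discount β, the effective per-period discount factor is βp.
Grim-trigger IC: βp ≥ (19−14)/(19−4) = 1/3.
So p ≥ (1/3)/(3/4) = 4/9.

4/9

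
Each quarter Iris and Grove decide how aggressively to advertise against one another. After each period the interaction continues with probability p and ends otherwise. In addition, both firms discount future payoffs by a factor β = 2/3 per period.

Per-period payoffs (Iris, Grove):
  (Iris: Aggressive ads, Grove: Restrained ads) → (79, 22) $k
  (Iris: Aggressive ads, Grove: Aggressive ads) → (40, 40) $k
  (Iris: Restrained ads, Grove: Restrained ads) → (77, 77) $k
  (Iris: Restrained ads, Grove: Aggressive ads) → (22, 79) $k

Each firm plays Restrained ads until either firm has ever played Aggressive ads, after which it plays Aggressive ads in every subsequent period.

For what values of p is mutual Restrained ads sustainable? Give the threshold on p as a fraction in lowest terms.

1/13

With continuation probability p and discount β, the effective per-period discount factor is βp.
Grim-trigger IC: βp ≥ (79−77)/(79−40) = 2/39.
So p ≥ (2/39)/(2/3) = 1/13.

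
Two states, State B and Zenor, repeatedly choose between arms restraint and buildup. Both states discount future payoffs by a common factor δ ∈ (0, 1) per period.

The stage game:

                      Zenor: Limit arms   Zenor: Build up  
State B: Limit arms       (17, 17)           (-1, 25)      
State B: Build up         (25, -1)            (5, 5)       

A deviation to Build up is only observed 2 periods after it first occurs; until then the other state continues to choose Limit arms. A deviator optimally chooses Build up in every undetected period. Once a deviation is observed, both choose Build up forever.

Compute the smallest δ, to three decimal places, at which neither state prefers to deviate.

0.632

Deviating for the 2 undetected periods gains 25−17 = 8 per period over cooperation, then loses 17−5 = 12 per period forever once punishment starts.
Gain: 8(1 + δ + … + δ^1); loss: 12·δ^2/(1−δ).
No profitable deviation ⇔ 8(1−δ^2) ≤ 12·δ^2, i.e. δ^2 ≥ 8/(8+12) = 2/5.
Hence δ ≥ (2/5)^(1/2) ≈ 0.632.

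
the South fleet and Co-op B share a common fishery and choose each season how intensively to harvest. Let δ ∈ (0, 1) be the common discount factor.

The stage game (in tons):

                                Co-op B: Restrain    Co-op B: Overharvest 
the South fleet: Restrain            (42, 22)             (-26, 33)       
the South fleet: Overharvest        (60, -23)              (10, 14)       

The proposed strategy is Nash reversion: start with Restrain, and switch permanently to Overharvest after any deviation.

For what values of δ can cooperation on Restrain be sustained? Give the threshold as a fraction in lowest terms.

11/19

For the South fleet: deviation gain 60−42 = 18, per-period punishment loss 42−10 = 32. IC gives δ ≥ 18/50 = 9/25.
For Co-op B: gain 11, loss 8 per period, so δ ≥ 11/19.
The tighter constraint is Co-op B's, so cooperation needs δ ≥ 11/19.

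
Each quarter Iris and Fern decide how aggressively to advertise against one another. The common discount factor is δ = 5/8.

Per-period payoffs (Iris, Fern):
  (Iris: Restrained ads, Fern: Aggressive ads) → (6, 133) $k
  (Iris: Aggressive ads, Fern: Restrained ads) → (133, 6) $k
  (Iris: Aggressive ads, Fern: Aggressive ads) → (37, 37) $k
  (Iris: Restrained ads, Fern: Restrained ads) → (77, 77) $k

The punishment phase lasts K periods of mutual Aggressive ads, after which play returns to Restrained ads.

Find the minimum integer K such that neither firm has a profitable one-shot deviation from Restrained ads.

IC: δ(1−δ^K)/(1−δ) ≥ (133−77)/(77−37) = 7/5.
With δ = 5/8: need 1 − δ^K ≥ 7/5·(1−5/8)/(5/8), i.e. δ^K ≤ 0.1600.
Since (5/8)^3 = 0.2441 and (5/8)^4 = 0.1526, the smallest such K is 4.

4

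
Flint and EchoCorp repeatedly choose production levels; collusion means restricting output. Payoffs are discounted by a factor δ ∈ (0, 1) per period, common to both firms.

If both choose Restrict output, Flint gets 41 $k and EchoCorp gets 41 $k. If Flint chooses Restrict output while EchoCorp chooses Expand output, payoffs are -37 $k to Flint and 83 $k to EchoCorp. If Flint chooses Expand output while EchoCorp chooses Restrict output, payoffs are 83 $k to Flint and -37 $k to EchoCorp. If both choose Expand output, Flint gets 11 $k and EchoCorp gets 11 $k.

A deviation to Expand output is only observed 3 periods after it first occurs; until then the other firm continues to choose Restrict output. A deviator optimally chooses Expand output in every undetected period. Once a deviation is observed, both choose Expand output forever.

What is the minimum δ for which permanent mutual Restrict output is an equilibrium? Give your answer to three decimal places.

0.836

The best deviation is to choose Expand output for all 3 undetected periods, earning 83 each, then 11 forever once detected.
Deviation value: 83(1−δ^3)/(1−δ) + 11δ^3/(1−δ); cooperation value: 41/(1−δ).
IC: 41 ≥ 83(1−δ^3) + 11δ^3 = 83 − 72δ^3.
So δ^3 ≥ 42/72 = 7/12, giving δ ≥ (7/12)^(1/3) ≈ 0.836.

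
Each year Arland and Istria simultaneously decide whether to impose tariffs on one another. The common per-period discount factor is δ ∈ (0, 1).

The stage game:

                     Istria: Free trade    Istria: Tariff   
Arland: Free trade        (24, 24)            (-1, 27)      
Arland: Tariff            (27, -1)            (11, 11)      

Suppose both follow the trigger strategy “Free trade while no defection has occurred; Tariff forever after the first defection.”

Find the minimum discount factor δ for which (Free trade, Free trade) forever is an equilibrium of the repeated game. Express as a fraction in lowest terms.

One-period gain from deviating is 27 − 24 = 3. The loss is 24 − 11 = 13 in every subsequent period, with present value 13·δ/(1−δ).
Deviation is unprofitable when 13·δ/(1−δ) ≥ 3, i.e. δ/(1−δ) ≥ 3/13.
Equivalently δ ≥ 3/(3+13) = 3/16.

3/16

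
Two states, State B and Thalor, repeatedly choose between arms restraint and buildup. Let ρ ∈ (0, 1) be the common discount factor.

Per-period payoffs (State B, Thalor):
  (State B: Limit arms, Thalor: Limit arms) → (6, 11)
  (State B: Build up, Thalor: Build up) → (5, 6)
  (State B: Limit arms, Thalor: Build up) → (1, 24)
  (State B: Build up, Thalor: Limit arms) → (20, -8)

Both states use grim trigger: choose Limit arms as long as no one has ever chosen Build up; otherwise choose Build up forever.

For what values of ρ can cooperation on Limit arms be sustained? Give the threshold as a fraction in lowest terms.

State B's threshold: (20−6)/(20−5) = 14/15.
Thalor's threshold: (24−11)/(24−6) = 13/18.
14/15 > 13/18, so State B binds and ρ* = 14/15.

14/15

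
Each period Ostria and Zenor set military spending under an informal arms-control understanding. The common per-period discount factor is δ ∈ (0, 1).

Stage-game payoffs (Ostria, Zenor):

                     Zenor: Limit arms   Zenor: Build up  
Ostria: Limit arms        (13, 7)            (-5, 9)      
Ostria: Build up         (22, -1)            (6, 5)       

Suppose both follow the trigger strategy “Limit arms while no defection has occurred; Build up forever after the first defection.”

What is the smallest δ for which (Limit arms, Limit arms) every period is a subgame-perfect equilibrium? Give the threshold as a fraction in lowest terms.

Ostria's threshold: (22−13)/(22−6) = 9/16.
Zenor's threshold: (9−7)/(9−5) = 1/2.
9/16 > 1/2, so Ostria binds and δ* = 9/16.

9/16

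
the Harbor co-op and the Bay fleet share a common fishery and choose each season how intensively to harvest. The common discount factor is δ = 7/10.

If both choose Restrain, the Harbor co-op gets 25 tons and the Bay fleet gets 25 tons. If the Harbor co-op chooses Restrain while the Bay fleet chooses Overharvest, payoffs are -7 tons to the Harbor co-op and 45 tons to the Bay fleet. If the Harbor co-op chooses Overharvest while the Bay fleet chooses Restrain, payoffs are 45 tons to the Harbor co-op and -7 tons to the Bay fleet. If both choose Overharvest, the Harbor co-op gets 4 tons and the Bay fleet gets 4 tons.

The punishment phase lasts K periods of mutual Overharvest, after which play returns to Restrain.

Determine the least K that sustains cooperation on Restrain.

IC: δ(1−δ^K)/(1−δ) ≥ (45−25)/(25−4) = 20/21.
With δ = 7/10: need 1 − δ^K ≥ 20/21·(1−7/10)/(7/10), i.e. δ^K ≤ 0.5918.
Since (7/10)^1 = 0.7000 and (7/10)^2 = 0.4900, the smallest such K is 2.

2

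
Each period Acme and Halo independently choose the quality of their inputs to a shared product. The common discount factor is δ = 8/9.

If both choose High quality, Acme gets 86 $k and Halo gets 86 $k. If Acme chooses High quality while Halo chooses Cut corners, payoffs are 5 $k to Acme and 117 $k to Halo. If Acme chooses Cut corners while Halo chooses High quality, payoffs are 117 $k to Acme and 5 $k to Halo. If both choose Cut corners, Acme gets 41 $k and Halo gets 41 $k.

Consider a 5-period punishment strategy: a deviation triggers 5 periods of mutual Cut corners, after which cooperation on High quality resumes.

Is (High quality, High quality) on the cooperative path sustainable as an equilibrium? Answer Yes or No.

Comparing payoff streams over the 6 periods until play realigns: cooperate → 86(1+δ+…+δ^5); deviate → 117 + 41(δ+…+δ^5).
Cooperation is sustained iff (86−41)(δ+…+δ^5) ≥ 117−86.
δ+…+δ^5 = 8/9·(1−(8/9)^5)/(1−8/9) = 3.5606, and (117−86)/(86−41) = 0.6889.
3.5606 ≥ 0.6889, so cooperation is sustainable.

Yes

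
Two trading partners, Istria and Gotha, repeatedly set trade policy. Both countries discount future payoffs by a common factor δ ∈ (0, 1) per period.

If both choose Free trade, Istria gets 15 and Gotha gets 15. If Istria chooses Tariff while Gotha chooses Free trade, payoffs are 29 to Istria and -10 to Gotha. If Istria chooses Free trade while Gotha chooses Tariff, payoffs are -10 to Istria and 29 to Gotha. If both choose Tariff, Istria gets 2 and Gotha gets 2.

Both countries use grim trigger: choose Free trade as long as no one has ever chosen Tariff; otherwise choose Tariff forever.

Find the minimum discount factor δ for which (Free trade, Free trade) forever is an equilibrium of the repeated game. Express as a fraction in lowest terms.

One-period gain from deviating is 29 − 15 = 14. The loss is 15 − 2 = 13 in every subsequent period, with present value 13·δ/(1−δ).
Deviation is unprofitable when 13·δ/(1−δ) ≥ 14, i.e. δ/(1−δ) ≥ 14/13.
Equivalently δ ≥ 14/(14+13) = 14/27.

14/27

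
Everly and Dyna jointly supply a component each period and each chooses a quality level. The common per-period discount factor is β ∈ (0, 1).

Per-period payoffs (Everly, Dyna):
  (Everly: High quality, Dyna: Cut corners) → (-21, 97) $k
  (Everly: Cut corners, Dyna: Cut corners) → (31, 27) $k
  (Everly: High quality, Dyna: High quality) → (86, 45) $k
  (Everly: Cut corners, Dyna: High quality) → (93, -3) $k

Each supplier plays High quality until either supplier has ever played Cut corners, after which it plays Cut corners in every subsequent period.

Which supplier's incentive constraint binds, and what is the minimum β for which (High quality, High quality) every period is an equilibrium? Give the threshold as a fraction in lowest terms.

Dyna; β ≥ 26/35

Everly's threshold: (93−86)/(93−31) = 7/62.
Dyna's threshold: (97−45)/(97−27) = 26/35.
7/62 < 26/35, so Dyna binds and β* = 26/35.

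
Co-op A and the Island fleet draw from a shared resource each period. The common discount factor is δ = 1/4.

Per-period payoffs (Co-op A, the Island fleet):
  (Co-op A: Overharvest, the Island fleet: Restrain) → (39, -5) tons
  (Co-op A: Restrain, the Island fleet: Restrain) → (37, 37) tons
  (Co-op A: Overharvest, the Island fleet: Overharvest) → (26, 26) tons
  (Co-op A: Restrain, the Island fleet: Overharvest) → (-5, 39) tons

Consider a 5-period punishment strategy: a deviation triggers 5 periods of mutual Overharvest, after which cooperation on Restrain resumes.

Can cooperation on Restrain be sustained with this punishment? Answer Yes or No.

Comparing payoff streams over the 6 periods until play realigns: cooperate → 37(1+δ+…+δ^5); deviate → 39 + 26(δ+…+δ^5).
Cooperation is sustained iff (37−26)(δ+…+δ^5) ≥ 39−37.
δ+…+δ^5 = 1/4·(1−(1/4)^5)/(1−1/4) = 0.3330, and (39−37)/(37−26) = 0.1818.
0.3330 ≥ 0.1818, so cooperation is sustainable.

Yes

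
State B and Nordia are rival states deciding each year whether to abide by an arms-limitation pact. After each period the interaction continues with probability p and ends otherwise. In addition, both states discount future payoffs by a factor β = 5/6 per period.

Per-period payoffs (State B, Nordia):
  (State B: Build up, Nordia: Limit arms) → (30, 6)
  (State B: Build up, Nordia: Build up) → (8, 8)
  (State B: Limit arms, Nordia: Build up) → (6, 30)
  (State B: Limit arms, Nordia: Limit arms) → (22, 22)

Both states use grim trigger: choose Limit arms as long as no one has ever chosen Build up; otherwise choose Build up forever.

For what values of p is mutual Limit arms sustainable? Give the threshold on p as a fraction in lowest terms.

With continuation probability p and discount β, the effective per-period discount factor is βp.
Grim-trigger IC: βp ≥ (30−22)/(30−8) = 4/11.
So p ≥ (4/11)/(5/6) = 24/55.

24/55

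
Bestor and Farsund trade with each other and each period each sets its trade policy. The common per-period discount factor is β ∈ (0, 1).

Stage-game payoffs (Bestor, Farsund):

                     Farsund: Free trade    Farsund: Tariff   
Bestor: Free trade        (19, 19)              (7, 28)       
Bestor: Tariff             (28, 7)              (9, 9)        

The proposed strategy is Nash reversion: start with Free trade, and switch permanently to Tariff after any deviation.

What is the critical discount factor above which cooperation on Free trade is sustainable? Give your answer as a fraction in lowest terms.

9/19

Cooperation forever yields 19 each period: 19/(1−β).
Deviating yields 28 once, then 9 forever: 28 + 9β/(1−β).
No profitable deviation requires 19/(1−β) ≥ 28 + 9β/(1−β).
Multiplying by (1−β): 19 ≥ 28(1−β) + 9β = 28 − 19β.
So 19β ≥ 9, i.e. β ≥ 9/19.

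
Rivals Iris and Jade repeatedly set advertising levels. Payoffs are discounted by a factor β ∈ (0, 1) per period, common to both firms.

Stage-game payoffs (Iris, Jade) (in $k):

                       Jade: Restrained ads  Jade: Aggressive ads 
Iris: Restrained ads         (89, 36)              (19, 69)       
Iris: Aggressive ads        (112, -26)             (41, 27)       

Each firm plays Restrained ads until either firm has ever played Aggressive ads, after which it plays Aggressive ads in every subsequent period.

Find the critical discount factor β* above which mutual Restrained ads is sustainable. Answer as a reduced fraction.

For Iris: deviation gain 112−89 = 23, per-period punishment loss 89−41 = 48. IC gives β ≥ 23/71.
For Jade: gain 33, loss 9 per period, so β ≥ 33/42 = 11/14.
The tighter constraint is Jade's, so cooperation needs β ≥ 11/14.

11/14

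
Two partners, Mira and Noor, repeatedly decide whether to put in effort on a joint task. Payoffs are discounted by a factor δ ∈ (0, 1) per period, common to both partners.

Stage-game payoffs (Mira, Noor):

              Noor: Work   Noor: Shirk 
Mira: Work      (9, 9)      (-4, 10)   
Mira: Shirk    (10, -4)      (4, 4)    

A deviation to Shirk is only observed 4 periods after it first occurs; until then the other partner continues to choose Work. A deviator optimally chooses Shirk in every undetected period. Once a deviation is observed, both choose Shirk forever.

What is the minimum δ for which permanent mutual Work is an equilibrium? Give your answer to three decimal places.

0.639

The best deviation is to choose Shirk for all 4 undetected periods, earning 10 each, then 4 forever once detected.
Deviation value: 10(1−δ^4)/(1−δ) + 4δ^4/(1−δ); cooperation value: 9/(1−δ).
IC: 9 ≥ 10(1−δ^4) + 4δ^4 = 10 − 6δ^4.
So δ^4 ≥ 1/6, giving δ ≥ (1/6)^(1/4) ≈ 0.639.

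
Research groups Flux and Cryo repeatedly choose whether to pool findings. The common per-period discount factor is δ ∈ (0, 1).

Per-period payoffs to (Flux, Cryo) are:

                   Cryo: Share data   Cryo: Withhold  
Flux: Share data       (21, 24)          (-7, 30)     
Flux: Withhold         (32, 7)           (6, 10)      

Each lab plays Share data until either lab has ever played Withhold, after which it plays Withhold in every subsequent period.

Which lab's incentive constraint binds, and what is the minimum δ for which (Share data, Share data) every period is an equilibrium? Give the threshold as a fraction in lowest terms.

Flux; δ ≥ 11/26

Flux's threshold: (32−21)/(32−6) = 11/26.
Cryo's threshold: (30−24)/(30−10) = 3/10.
11/26 > 3/10, so Flux binds and δ* = 11/26.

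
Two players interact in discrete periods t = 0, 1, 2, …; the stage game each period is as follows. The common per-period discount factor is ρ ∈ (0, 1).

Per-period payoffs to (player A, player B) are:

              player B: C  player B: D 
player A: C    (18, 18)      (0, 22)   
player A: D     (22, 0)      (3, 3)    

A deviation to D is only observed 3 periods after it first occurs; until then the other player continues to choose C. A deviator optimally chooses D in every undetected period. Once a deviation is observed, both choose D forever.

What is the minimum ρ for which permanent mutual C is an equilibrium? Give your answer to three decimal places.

0.595

The best deviation is to choose D for all 3 undetected periods, earning 22 each, then 3 forever once detected.
Deviation value: 22(1−ρ^3)/(1−ρ) + 3ρ^3/(1−ρ); cooperation value: 18/(1−ρ).
IC: 18 ≥ 22(1−ρ^3) + 3ρ^3 = 22 − 19ρ^3.
So ρ^3 ≥ 4/19, giving ρ ≥ (4/19)^(1/3) ≈ 0.595.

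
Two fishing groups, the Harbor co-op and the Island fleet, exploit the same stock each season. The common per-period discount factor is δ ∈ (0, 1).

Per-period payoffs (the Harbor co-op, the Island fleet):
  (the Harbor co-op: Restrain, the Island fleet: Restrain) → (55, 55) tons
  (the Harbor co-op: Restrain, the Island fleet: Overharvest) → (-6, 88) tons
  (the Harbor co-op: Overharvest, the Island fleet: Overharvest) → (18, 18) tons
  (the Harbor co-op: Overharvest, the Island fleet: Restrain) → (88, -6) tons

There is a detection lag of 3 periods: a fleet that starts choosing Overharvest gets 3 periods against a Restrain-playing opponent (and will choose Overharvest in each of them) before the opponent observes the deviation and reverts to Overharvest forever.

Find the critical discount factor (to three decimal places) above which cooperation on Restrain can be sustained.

0.778

The best deviation is to choose Overharvest for all 3 undetected periods, earning 88 each, then 18 forever once detected.
Deviation value: 88(1−δ^3)/(1−δ) + 18δ^3/(1−δ); cooperation value: 55/(1−δ).
IC: 55 ≥ 88(1−δ^3) + 18δ^3 = 88 − 70δ^3.
So δ^3 ≥ 33/70, giving δ ≥ (33/70)^(1/3) ≈ 0.778.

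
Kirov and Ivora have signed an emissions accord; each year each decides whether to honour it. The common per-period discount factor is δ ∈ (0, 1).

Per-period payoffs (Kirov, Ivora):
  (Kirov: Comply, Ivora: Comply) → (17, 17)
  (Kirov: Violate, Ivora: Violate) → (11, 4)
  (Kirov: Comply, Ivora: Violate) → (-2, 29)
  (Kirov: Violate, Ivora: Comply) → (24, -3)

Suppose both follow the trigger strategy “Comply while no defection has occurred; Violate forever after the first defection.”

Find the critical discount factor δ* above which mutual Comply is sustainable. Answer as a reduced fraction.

7/13

Kirov: cooperation gives 17 each period; deviation gives 24 once then 11 forever.
  17/(1−δ) ≥ 24 + 11δ/(1−δ) ⇒ δ ≥ 7/13.
Ivora: cooperation gives 17 each period; deviation gives 29 once then 4 forever.
  δ ≥ 12/25.
Both must hold, so the binding constraint is Kirov's: δ ≥ 7/13.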